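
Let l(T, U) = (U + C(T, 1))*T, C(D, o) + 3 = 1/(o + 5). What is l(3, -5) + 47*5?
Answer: 423/2 ≈ 211.50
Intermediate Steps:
C(D, o) = -3 + 1/(5 + o) (C(D, o) = -3 + 1/(o + 5) = -3 + 1/(5 + o))
l(T, U) = T*(-17/6 + U) (l(T, U) = (U + (-14 - 3*1)/(5 + 1))*T = (U + (-14 - 3)/6)*T = (U + (⅙)*(-17))*T = (U - 17/6)*T = (-17/6 + U)*T = T*(-17/6 + U))
l(3, -5) + 47*5 = (⅙)*3*(-17 + 6*(-5)) + 47*5 = (⅙)*3*(-17 - 30) + 235 = (⅙)*3*(-47) + 235 = -47/2 + 235 = 423/2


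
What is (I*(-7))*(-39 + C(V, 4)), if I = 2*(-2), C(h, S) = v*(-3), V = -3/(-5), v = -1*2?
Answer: -924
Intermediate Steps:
v = -2
V = 3/5 (V = -3*(-1/5) = 3/5 ≈ 0.60000)
C(h, S) = 6 (C(h, S) = -2*(-3) = 6)
I = -4
(I*(-7))*(-39 + C(V, 4)) = (-4*(-7))*(-39 + 6) = 28*(-33) = -924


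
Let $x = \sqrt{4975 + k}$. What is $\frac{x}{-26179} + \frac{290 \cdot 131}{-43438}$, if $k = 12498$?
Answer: $- \frac{18995}{21719} - \frac{\sqrt{17473}}{26179} \approx -0.87963$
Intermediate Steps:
$x = \sqrt{17473}$ ($x = \sqrt{4975 + 12498} = \sqrt{17473} \approx 132.19$)
$\frac{x}{-26179} + \frac{290 \cdot 131}{-43438} = \frac{\sqrt{17473}}{-26179} + \frac{290 \cdot 131}{-43438} = \sqrt{17473} \left(- \frac{1}{26179}\right) + 37990 \left(- \frac{1}{43438}\right) = - \frac{\sqrt{17473}}{26179} - \frac{18995}{21719} = - \frac{18995}{21719} - \frac{\sqrt{17473}}{26179}$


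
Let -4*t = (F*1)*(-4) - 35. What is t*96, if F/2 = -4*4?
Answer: -2232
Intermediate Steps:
F = -32 (F = 2*(-4*4) = 2*(-16) = -32)
t = -93/4 (t = -(-32*1*(-4) - 35)/4 = -(-32*(-4) - 35)/4 = -(128 - 35)/4 = -¼*93 = -93/4 ≈ -23.250)
t*96 = -93/4*96 = -2232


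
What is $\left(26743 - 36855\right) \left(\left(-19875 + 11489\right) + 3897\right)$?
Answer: $45392768$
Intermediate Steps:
$\left(26743 - 36855\right) \left(\left(-19875 + 11489\right) + 3897\right) = - 10112 \left(-8386 + 3897\right) = \left(-10112\right) \left(-4489\right) = 45392768$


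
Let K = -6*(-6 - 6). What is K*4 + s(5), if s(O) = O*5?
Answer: 313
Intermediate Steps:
s(O) = 5*O
K = 72 (K = -6*(-12) = 72)
K*4 + s(5) = 72*4 + 5*5 = 288 + 25 = 313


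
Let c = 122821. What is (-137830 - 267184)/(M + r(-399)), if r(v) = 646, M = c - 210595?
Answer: 202507/43564 ≈ 4.6485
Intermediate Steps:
M = -87774 (M = 122821 - 210595 = -87774)
(-137830 - 267184)/(M + r(-399)) = (-137830 - 267184)/(-87774 + 646) = -405014/(-87128) = -405014*(-1/87128) = 202507/43564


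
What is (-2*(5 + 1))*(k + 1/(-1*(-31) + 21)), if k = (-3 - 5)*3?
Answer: 3741/13 ≈ 287.77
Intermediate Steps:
k = -24 (k = -8*3 = -24)
(-2*(5 + 1))*(k + 1/(-1*(-31) + 21)) = (-2*(5 + 1))*(-24 + 1/(-1*(-31) + 21)) = (-2*6)*(-24 + 1/(31 + 21)) = -12*(-24 + 1/52) = -12*(-1247/52) = 3741/13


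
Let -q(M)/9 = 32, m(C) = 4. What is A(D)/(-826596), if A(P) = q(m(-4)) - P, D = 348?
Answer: 53/68883 ≈ 0.00076942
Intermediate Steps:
q(M) = -288 (q(M) = -9*32 = -288)
A(P) = -288 - P
A(D)/(-826596) = (-288 - 1*348)/(-826596) = (-288 - 348)*(-1/826596) = -636*(-1/826596) = 53/68883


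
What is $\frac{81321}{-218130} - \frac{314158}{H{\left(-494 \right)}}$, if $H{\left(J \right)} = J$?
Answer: $\frac{878039897}{1381490} \approx 635.57$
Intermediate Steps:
$\frac{81321}{-218130} - \frac{314158}{H{\left(-494 \right)}} = \frac{81321}{-218130} - \frac{314158}{-494} = 81321 \left(- \frac{1}{218130}\right) - - \frac{12083}{19} = - \frac{27107}{72710} + \frac{12083}{19} = \frac{878039897}{1381490}$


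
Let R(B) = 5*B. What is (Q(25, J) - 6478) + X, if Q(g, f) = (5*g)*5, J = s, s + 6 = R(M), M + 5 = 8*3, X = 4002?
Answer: -1851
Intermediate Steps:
M = 19 (M = -5 + 8*3 = -5 + 24 = 19)
s = 89 (s = -6 + 5*19 = -6 + 95 = 89)
J = 89
Q(g, f) = 25*g
(Q(25, J) - 6478) + X = (25*25 - 6478) + 4002 = (625 - 6478) + 4002 = -5853 + 4002 = -1851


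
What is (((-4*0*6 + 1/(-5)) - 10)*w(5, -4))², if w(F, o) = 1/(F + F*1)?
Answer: 2601/2500 ≈ 1.0404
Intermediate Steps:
w(F, o) = 1/(2*F) (w(F, o) = 1/(F + F) = 1/(2*F))
(((-4*0*6 + 1/(-5)) - 10)*w(5, -4))² = (((-4*0*6 + 1/(-5)) - 10)*((½)/5))² = (((0*6 - ⅕) - 10)*((½)*(⅕)))² = (((0 - ⅕) - 10)*(⅒))² = ((-⅕ - 10)*(⅒))² = (-51/5*⅒)² = (-51/50)² = 2601/2500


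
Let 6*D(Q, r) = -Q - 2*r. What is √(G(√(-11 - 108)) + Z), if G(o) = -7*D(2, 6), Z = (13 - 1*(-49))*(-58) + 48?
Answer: I*√31785/3 ≈ 59.428*I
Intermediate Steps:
Z = -3548 (Z = (13 + 49)*(-58) + 48 = 62*(-58) + 48 = -3596 + 48 = -3548)
D(Q, r) = -r/3 - Q/6 (D(Q, r) = (-Q - 2*r)/6 = -r/3 - Q/6)
G(o) = 49/3 (G(o) = -7*(-⅓*6 - ⅙*2) = -7*(-2 - ⅓) = -7*(-7/3) = 49/3)
√(G(√(-11 - 108)) + Z) = √(49/3 - 3548) = √(-10595/3) = I*√31785/3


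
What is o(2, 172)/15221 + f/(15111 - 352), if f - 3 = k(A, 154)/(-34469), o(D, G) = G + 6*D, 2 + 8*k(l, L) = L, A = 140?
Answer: 95179615412/7743348446591 ≈ 0.012292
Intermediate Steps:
k(l, L) = -¼ + L/8
f = 103388/34469 (f = 3 + (-¼ + (⅛)*154)/(-34469) = 3 + (-¼ + 77/4)*(-1/34469) = 3 + 19*(-1/34469) = 3 - 19/34469 = 103388/34469 ≈ 2.9995)
o(2, 172)/15221 + f/(15111 - 352) = (172 + 6*2)/15221 + 103388/(34469*(15111 - 352)) = (172 + 12)*(1/15221) + (103388/34469)/14759 = 184*(1/15221) + (103388/34469)*(1/14759) = 184/15221 + 103388/508727971 = 95179615412/7743348446591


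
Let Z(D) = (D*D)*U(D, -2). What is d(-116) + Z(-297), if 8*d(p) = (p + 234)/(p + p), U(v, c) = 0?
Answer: -59/928 ≈ -0.063578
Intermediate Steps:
d(p) = (234 + p)/(16*p) (d(p) = ((p + 234)/(p + p))/8 = ((234 + p)/((2*p)))/8 = ((234 + p)*(1/(2*p)))/8 = ((234 + p)/(2*p))/8 = (234 + p)/(16*p))
Z(D) = 0 (Z(D) = (D*D)*0 = D²*0 = 0)
d(-116) + Z(-297) = (1/16)*(234 - 116)/(-116) + 0 = (1/16)*(-1/116)*118 + 0 = -59/928 + 0 = -59/928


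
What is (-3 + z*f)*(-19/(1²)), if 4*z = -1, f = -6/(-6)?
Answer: 247/4 ≈ 61.750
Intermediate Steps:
f = 1 (f = -6*(-⅙) = 1)
z = -¼ (z = (¼)*(-1) = -¼ ≈ -0.25000)
(-3 + z*f)*(-19/(1²)) = (-3 - ¼*1)*(-19/(1²)) = (-3 - ¼)*(-19/1) = -(-247)/4 = -13/4*(-19) = 247/4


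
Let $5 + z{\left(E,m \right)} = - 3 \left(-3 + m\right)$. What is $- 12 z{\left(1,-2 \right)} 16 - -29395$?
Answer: $27475$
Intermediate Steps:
$z{\left(E,m \right)} = 4 - 3 m$ ($z{\left(E,m \right)} = -5 - 3 \left(-3 + m\right) = -5 - \left(-9 + 3 m\right) = 4 - 3 m$)
$- 12 z{\left(1,-2 \right)} 16 - -29395 = - 12 \left(4 - -6\right) 16 - -29395 = - 12 \left(4 + 6\right) 16 + 29395 = \left(-12\right) 10 \cdot 16 + 29395 = \left(-120\right) 16 + 29395 = -1920 + 29395 = 27475$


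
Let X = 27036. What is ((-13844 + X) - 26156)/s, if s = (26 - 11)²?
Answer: -12964/225 ≈ -57.618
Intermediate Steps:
s = 225 (s = 15² = 225)
((-13844 + X) - 26156)/s = ((-13844 + 27036) - 26156)/225 = (13192 - 26156)*(1/225) = -12964*1/225 = -12964/225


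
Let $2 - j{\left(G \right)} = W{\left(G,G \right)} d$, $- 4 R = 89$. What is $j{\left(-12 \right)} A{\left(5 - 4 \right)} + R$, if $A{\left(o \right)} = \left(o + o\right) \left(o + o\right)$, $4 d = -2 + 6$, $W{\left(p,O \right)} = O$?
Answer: $\frac{135}{4} \approx 33.75$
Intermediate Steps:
$R = - \frac{89}{4}$ ($R = \left(- \frac{1}{4}\right) 89 = - \frac{89}{4} \approx -22.25$)
$d = 1$ ($d = \frac{-2 + 6}{4} = \frac{1}{4} \cdot 4 = 1$)
$A{\left(o \right)} = 4 o^{2}$ ($A{\left(o \right)} = 2 o 2 o = 4 o^{2}$)
$j{\left(G \right)} = 2 - G$ ($j{\left(G \right)} = 2 - G 1 = 2 - G$)
$j{\left(-12 \right)} A{\left(5 - 4 \right)} + R = \left(2 - -12\right) 4 \left(5 - 4\right)^{2} - \frac{89}{4} = \left(2 + 12\right) 4 \left(5 - 4\right)^{2} - \frac{89}{4} = 14 \cdot 4 \cdot 1^{2} - \frac{89}{4} = 14 \cdot 4 \cdot 1 - \frac{89}{4} = 14 \cdot 4 - \frac{89}{4} = 56 - \frac{89}{4} = \frac{135}{4}$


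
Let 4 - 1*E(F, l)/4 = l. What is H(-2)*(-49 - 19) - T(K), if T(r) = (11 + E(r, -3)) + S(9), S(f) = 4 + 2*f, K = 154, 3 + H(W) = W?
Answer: 279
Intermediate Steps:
E(F, l) = 16 - 4*l
H(W) = -3 + W
T(r) = 61 (T(r) = (11 + (16 - 4*(-3))) + (4 + 2*9) = (11 + (16 + 12)) + (4 + 18) = (11 + 28) + 22 = 39 + 22 = 61)
H(-2)*(-49 - 19) - T(K) = (-3 - 2)*(-49 - 19) - 1*61 = -5*(-68) - 61 = 340 - 61 = 279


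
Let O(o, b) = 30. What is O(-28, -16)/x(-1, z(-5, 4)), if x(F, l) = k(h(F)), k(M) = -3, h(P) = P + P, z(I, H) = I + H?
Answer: -10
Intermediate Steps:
z(I, H) = H + I
h(P) = 2*P
x(F, l) = -3
O(-28, -16)/x(-1, z(-5, 4)) = 30/(-3) = 30*(-⅓) = -10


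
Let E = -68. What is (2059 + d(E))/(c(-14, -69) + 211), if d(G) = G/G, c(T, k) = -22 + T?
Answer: 412/35 ≈ 11.771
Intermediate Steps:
d(G) = 1
(2059 + d(E))/(c(-14, -69) + 211) = (2059 + 1)/((-22 - 14) + 211) = 2060/(-36 + 211) = 2060/175 = 2060*(1/175) = 412/35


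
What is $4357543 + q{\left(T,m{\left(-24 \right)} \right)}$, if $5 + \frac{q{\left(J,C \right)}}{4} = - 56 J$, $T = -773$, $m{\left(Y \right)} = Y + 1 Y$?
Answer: $4530675$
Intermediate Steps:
$m{\left(Y \right)} = 2 Y$ ($m{\left(Y \right)} = Y + Y = 2 Y$)
$q{\left(J,C \right)} = -20 - 224 J$ ($q{\left(J,C \right)} = -20 + 4 \left(- 56 J\right) = -20 - 224 J$)
$4357543 + q{\left(T,m{\left(-24 \right)} \right)} = 4357543 - -173132 = 4357543 + \left(-20 + 173152\right) = 4357543 + 173132 = 4530675$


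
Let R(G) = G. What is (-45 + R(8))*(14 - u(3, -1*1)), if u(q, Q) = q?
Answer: -407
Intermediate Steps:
(-45 + R(8))*(14 - u(3, -1*1)) = (-45 + 8)*(14 - 1*3) = -37*(14 - 3) = -37*11 = -407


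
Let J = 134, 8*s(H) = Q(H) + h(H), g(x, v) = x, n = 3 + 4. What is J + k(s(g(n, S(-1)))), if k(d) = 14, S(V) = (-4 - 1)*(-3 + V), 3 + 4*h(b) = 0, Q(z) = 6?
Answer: 148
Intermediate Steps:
h(b) = -¾ (h(b) = -¾ + (¼)*0 = -¾ + 0 = -¾)
S(V) = 15 - 5*V (S(V) = -5*(-3 + V) = 15 - 5*V)
n = 7
s(H) = 21/32 (s(H) = (6 - ¾)/8 = (⅛)*(21/4) = 21/32)
J + k(s(g(n, S(-1)))) = 134 + 14 = 148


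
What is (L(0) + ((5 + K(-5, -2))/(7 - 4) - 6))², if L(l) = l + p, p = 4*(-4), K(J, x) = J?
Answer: 484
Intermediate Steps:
p = -16
L(l) = -16 + l (L(l) = l - 16 = -16 + l)
(L(0) + ((5 + K(-5, -2))/(7 - 4) - 6))² = ((-16 + 0) + ((5 - 5)/(7 - 4) - 6))² = (-16 + (0/3 - 6))² = (-16 + (0*(⅓) - 6))² = (-16 + (0 - 6))² = (-16 - 6)² = (-22)² = 484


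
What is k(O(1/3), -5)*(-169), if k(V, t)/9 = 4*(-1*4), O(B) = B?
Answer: 24336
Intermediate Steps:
k(V, t) = -144 (k(V, t) = 9*(4*(-1*4)) = 9*(4*(-4)) = 9*(-16) = -144)
k(O(1/3), -5)*(-169) = -144*(-169) = 24336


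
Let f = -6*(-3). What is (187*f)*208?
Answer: 700128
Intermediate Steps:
f = 18
(187*f)*208 = (187*18)*208 = 3366*208 = 700128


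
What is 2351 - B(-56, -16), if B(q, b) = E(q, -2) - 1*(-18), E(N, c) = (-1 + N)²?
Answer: -916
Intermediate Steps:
B(q, b) = 18 + (-1 + q)² (B(q, b) = (-1 + q)² - 1*(-18) = (-1 + q)² + 18 = 18 + (-1 + q)²)
2351 - B(-56, -16) = 2351 - (18 + (-1 - 56)²) = 2351 - (18 + (-57)²) = 2351 - (18 + 3249) = 2351 - 1*3267 = 2351 - 3267 = -916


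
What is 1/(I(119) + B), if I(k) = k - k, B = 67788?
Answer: 1/67788 ≈ 1.4752e-5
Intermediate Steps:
I(k) = 0
1/(I(119) + B) = 1/(0 + 67788) = 1/67788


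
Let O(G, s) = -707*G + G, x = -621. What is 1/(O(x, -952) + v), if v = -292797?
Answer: 1/145629 ≈ 6.8668e-6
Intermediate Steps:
O(G, s) = -706*G
1/(O(x, -952) + v) = 1/(-706*(-621) - 292797) = 1/(438426 - 292797) = 1/145629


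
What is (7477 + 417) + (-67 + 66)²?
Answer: 7895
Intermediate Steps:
(7477 + 417) + (-67 + 66)² = 7894 + (-1)² = 7894 + 1 = 7895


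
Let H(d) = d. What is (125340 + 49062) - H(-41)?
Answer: 174443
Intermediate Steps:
(125340 + 49062) - H(-41) = (125340 + 49062) - 1*(-41) = 174402 + 41 = 174443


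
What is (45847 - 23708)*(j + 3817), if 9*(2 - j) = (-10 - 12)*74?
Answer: 796981861/9 ≈ 8.8553e+7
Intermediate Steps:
j = 1646/9 (j = 2 - (-10 - 12)*74/9 = 2 - (-22)*74/9 = 2 - 1/9*(-1628) = 2 + 1628/9 = 1646/9 ≈ 182.89)
(45847 - 23708)*(j + 3817) = (45847 - 23708)*(1646/9 + 3817) = 22139*(35999/9) = 796981861/9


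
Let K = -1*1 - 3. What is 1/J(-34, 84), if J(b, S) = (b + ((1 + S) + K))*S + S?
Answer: 1/4032 ≈ 0.00024802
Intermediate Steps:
K = -4 (K = -1 - 3 = -4)
J(b, S) = S + S*(-3 + S + b) (J(b, S) = (b + ((1 + S) - 4))*S + S = (b + (-3 + S))*S + S = (-3 + S + b)*S + S = S*(-3 + S + b) + S = S + S*(-3 + S + b))
1/J(-34, 84) = 1/(84*(-2 + 84 - 34)) = 1/(84*48) = 1/4032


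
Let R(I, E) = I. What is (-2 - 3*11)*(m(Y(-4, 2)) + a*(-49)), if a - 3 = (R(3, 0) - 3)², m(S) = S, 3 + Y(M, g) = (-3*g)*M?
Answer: 4410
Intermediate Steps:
Y(M, g) = -3 - 3*M*g (Y(M, g) = -3 + (-3*g)*M = -3 - 3*M*g)
a = 3 (a = 3 + (3 - 3)² = 3 + 0² = 3 + 0 = 3)
(-2 - 3*11)*(m(Y(-4, 2)) + a*(-49)) = (-2 - 3*11)*((-3 - 3*(-4)*2) + 3*(-49)) = (-2 - 33)*((-3 + 24) - 147) = -35*(21 - 147) = -35*(-126) = 4410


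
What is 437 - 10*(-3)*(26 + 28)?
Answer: 2057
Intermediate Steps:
437 - 10*(-3)*(26 + 28) = 437 - (-30)*54 = 437 - 1*(-1620) = 437 + 1620 = 2057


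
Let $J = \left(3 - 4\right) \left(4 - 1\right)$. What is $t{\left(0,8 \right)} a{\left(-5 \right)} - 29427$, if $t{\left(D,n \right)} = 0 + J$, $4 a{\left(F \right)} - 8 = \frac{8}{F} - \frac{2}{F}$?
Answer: $- \frac{294321}{10} \approx -29432.0$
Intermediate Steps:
$J = -3$ ($J = \left(-1\right) 3 = -3$)
$a{\left(F \right)} = 2 + \frac{3}{2 F}$ ($a{\left(F \right)} = 2 + \frac{\frac{8}{F} - \frac{2}{F}}{4} = 2 + \frac{6 \frac{1}{F}}{4} = 2 + \frac{3}{2 F}$)
$t{\left(D,n \right)} = -3$ ($t{\left(D,n \right)} = 0 - 3 = -3$)
$t{\left(0,8 \right)} a{\left(-5 \right)} - 29427 = - 3 \left(2 + \frac{3}{2 \left(-5\right)}\right) - 29427 = - 3 \left(2 + \frac{3}{2} \left(- \frac{1}{5}\right)\right) - 29427 = - 3 \left(2 - \frac{3}{10}\right) - 29427 = \left(-3\right) \frac{17}{10} - 29427 = - \frac{51}{10} - 29427 = - \frac{294321}{10}$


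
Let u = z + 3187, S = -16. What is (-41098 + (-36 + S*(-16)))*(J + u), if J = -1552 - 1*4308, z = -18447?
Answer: 863343360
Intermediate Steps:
u = -15260 (u = -18447 + 3187 = -15260)
J = -5860 (J = -1552 - 4308 = -5860)
(-41098 + (-36 + S*(-16)))*(J + u) = (-41098 + (-36 - 16*(-16)))*(-5860 - 15260) = (-41098 + (-36 + 256))*(-21120) = (-41098 + 220)*(-21120) = -40878*(-21120) = 863343360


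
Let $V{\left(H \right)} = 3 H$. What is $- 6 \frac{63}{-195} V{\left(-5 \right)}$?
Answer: $- \frac{378}{13} \approx -29.077$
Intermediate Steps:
$- 6 \frac{63}{-195} V{\left(-5 \right)} = - 6 \frac{63}{-195} \cdot 3 \left(-5\right) = - 6 \cdot 63 \left(- \frac{1}{195}\right) \left(-15\right) = - 6 \left(\left(- \frac{21}{65}\right) \left(-15\right)\right) = \left(-6\right) \frac{63}{13} = - \frac{378}{13}$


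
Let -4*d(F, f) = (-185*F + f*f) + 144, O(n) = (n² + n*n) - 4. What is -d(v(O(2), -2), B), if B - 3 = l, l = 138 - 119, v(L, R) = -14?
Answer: 1609/2 ≈ 804.50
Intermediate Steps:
O(n) = -4 + 2*n² (O(n) = (n² + n²) - 4 = 2*n² - 4 = -4 + 2*n²)
l = 19
B = 22 (B = 3 + 19 = 22)
d(F, f) = -36 - f²/4 + 185*F/4 (d(F, f) = -((-185*F + f*f) + 144)/4 = -((-185*F + f²) + 144)/4 = -((f² - 185*F) + 144)/4 = -(144 + f² - 185*F)/4 = -36 - f²/4 + 185*F/4)
-d(v(O(2), -2), B) = -(-36 - ¼*22² + (185/4)*(-14)) = -(-36 - ¼*484 - 1295/2) = -(-36 - 121 - 1295/2) = -1*(-1609/2) = 1609/2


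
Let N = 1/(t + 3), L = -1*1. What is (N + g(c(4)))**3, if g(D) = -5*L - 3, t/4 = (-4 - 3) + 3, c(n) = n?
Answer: 15625/2197 ≈ 7.1120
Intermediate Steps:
L = -1
t = -16 (t = 4*((-4 - 3) + 3) = 4*(-7 + 3) = 4*(-4) = -16)
g(D) = 2 (g(D) = -5*(-1) - 3 = 5 - 3 = 2)
N = -1/13 (N = 1/(-16 + 3) = 1/(-13) = -1/13 ≈ -0.076923)
(N + g(c(4)))**3 = (-1/13 + 2)**3 = (25/13)**3 = 15625/2197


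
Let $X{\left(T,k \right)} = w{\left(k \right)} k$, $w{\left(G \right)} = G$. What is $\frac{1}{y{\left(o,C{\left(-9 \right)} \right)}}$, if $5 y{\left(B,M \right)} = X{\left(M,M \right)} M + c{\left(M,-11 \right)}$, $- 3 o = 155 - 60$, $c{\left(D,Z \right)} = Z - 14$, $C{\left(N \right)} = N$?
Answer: $- \frac{5}{754} \approx -0.0066313$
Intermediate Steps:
$c{\left(D,Z \right)} = -14 + Z$
$X{\left(T,k \right)} = k^{2}$ ($X{\left(T,k \right)} = k k = k^{2}$)
$o = - \frac{95}{3}$ ($o = - \frac{155 - 60}{3} = \left(- \frac{1}{3}\right) 95 = - \frac{95}{3} \approx -31.667$)
$y{\left(B,M \right)} = -5 + \frac{M^{3}}{5}$ ($y{\left(B,M \right)} = \frac{M^{2} M - 25}{5} = \frac{M^{3} - 25}{5} = \frac{-25 + M^{3}}{5} = -5 + \frac{M^{3}}{5}$)
$\frac{1}{y{\left(o,C{\left(-9 \right)} \right)}} = \frac{1}{-5 + \frac{\left(-9\right)^{3}}{5}} = \frac{1}{-5 + \frac{1}{5} \left(-729\right)} = \frac{1}{-5 - \frac{729}{5}} = \frac{1}{- \frac{754}{5}} = - \frac{5}{754}$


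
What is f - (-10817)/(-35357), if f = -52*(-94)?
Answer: 172814199/35357 ≈ 4887.7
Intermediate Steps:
f = 4888
f - (-10817)/(-35357) = 4888 - (-10817)/(-35357) = 4888 - (-10817)*(-1)/35357 = 4888 - 1*10817/35357 = 4888 - 10817/35357 = 172814199/35357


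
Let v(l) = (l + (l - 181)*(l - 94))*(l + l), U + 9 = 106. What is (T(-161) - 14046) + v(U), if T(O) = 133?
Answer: -43983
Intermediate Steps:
U = 97 (U = -9 + 106 = 97)
v(l) = 2*l*(l + (-181 + l)*(-94 + l)) (v(l) = (l + (-181 + l)*(-94 + l))*(2*l) = 2*l*(l + (-181 + l)*(-94 + l)))
(T(-161) - 14046) + v(U) = (133 - 14046) + 2*97*(17014 + 97² - 274*97) = -13913 + 2*97*(17014 + 9409 - 26578) = -13913 + 2*97*(-155) = -13913 - 30070 = -43983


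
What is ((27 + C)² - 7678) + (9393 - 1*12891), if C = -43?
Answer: -10920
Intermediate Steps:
((27 + C)² - 7678) + (9393 - 1*12891) = ((27 - 43)² - 7678) + (9393 - 1*12891) = ((-16)² - 7678) + (9393 - 12891) = (256 - 7678) - 3498 = -7422 - 3498 = -10920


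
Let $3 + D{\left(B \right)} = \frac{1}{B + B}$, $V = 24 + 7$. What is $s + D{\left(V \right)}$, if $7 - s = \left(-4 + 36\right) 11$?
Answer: $- \frac{21575}{62} \approx -347.98$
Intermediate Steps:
$V = 31$
$s = -345$ ($s = 7 - \left(-4 + 36\right) 11 = 7 - 32 \cdot 11 = 7 - 352 = -345$)
$D{\left(B \right)} = -3 + \frac{1}{2 B}$ ($D{\left(B \right)} = -3 + \frac{1}{B + B} = -3 + \frac{1}{2 B}$)
$s + D{\left(V \right)} = -345 - \left(3 - \frac{1}{2 \cdot 31}\right) = -345 + \left(-3 + \frac{1}{2} \cdot \frac{1}{31}\right) = -345 + \left(-3 + \frac{1}{62}\right) = -345 - \frac{185}{62} = - \frac{21575}{62}$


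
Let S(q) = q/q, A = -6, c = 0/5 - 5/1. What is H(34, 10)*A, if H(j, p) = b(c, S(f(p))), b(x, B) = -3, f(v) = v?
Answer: 18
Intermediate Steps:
c = -5 (c = 0*(⅕) - 5*1 = 0 - 5 = -5)
S(q) = 1
H(j, p) = -3
H(34, 10)*A = -3*(-6) = 18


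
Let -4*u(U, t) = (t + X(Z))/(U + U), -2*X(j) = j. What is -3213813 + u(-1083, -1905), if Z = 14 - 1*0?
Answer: -3480559718/1083 ≈ -3.2138e+6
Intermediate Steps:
Z = 14 (Z = 14 + 0 = 14)
X(j) = -j/2
u(U, t) = -(-7 + t)/(8*U) (u(U, t) = -(t - 1/2*14)/(4*(U + U)) = -(t - 7)/(4*(2*U)) = -(-7 + t)*1/(2*U)/4 = -(-7 + t)/(8*U))
-3213813 + u(-1083, -1905) = -3213813 + (1/8)*(7 - 1*(-1905))/(-1083) = -3213813 + (1/8)*(-1/1083)*(7 + 1905) = -3213813 + (1/8)*(-1/1083)*1912 = -3213813 - 239/1083 = -3480559718/1083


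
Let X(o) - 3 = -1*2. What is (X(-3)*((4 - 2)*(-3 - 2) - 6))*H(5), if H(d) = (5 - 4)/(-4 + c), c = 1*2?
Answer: 8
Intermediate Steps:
X(o) = 1 (X(o) = 3 - 1*2 = 3 - 2 = 1)
c = 2
H(d) = -1/2 (H(d) = (5 - 4)/(-4 + 2) = 1/(-2) = 1*(-1/2) = -1/2)
(X(-3)*((4 - 2)*(-3 - 2) - 6))*H(5) = (1*((4 - 2)*(-3 - 2) - 6))*(-1/2) = (1*(2*(-5) - 6))*(-1/2) = (1*(-10 - 6))*(-1/2) = (1*(-16))*(-1/2) = -16*(-1/2) = 8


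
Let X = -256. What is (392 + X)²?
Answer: 18496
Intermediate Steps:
(392 + X)² = (392 - 256)² = 136² = 18496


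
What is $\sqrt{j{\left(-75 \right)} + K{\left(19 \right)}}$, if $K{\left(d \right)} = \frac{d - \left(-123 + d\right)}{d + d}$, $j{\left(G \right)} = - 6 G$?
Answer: $\frac{\sqrt{654474}}{38} \approx 21.289$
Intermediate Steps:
$K{\left(d \right)} = \frac{123}{2 d}$
$\sqrt{j{\left(-75 \right)} + K{\left(19 \right)}} = \sqrt{\left(-6\right) \left(-75\right) + \frac{123}{2 \cdot 19}} = \sqrt{450 + \frac{123}{2} \cdot \frac{1}{19}} = \sqrt{450 + \frac{123}{38}} = \sqrt{\frac{17223}{38}} = \frac{\sqrt{654474}}{38}$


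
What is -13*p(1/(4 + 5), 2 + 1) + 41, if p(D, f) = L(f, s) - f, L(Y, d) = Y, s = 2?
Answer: 41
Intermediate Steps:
p(D, f) = 0 (p(D, f) = f - f = 0)
-13*p(1/(4 + 5), 2 + 1) + 41 = -13*0 + 41 = 0 + 41 = 41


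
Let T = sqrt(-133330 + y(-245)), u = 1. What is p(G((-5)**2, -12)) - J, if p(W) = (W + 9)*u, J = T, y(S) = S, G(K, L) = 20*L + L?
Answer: -243 - 5*I*sqrt(5343) ≈ -243.0 - 365.48*I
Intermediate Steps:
G(K, L) = 21*L
T = 5*I*sqrt(5343) (T = sqrt(-133330 - 245) = sqrt(-133575) = 5*I*sqrt(5343) ≈ 365.48*I)
J = 5*I*sqrt(5343) ≈ 365.48*I
p(W) = 9 + W (p(W) = (W + 9)*1 = (9 + W)*1 = 9 + W)
p(G((-5)**2, -12)) - J = (9 + 21*(-12)) - 5*I*sqrt(5343) = (9 - 252) - 5*I*sqrt(5343) = -243 - 5*I*sqrt(5343)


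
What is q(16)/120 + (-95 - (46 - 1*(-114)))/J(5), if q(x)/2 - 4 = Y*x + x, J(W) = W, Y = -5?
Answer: -52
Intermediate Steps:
q(x) = 8 - 8*x (q(x) = 8 + 2*(-5*x + x) = 8 + 2*(-4*x) = 8 - 8*x)
q(16)/120 + (-95 - (46 - 1*(-114)))/J(5) = (8 - 8*16)/120 + (-95 - (46 - 1*(-114)))/5 = (8 - 128)*(1/120) + (-95 - (46 + 114))*(1/5) = -120*1/120 + (-95 - 1*160)*(1/5) = -1 + (-95 - 160)*(1/5) = -1 - 255*1/5 = -1 - 51 = -52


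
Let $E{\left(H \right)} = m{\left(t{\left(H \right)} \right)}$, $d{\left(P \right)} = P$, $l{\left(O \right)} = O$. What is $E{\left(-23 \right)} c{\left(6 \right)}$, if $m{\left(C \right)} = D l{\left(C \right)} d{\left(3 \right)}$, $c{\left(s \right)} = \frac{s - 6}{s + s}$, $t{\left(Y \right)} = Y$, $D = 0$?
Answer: $0$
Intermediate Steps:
$c{\left(s \right)} = \frac{-6 + s}{2 s}$
$m{\left(C \right)} = 0$ ($m{\left(C \right)} = 0 C 3 = 0 \cdot 3 = 0$)
$E{\left(H \right)} = 0$
$E{\left(-23 \right)} c{\left(6 \right)} = 0 \frac{-6 + 6}{2 \cdot 6} = 0 \cdot \frac{1}{2} \cdot \frac{1}{6} \cdot 0 = 0 \cdot 0 = 0$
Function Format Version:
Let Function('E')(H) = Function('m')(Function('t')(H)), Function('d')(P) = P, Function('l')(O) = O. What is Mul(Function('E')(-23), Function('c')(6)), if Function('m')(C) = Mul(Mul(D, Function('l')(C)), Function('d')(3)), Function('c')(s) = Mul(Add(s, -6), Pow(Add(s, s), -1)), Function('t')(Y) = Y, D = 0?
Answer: 0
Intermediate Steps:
Function('c')(s) = Mul(Rational(1, 2), Pow(s, -1), Add(-6, s)) (Function('c')(s) = Mul(Add(-6, s), Pow(Mul(2, s), -1)) = Mul(Add(-6, s), Mul(Rational(1, 2), Pow(s, -1))) = Mul(Rational(1, 2), Pow(s, -1), Add(-6, s)))
Function('m')(C) = 0 (Function('m')(C) = Mul(Mul(0, C), 3) = Mul(0, 3) = 0)
Function('E')(H) = 0
Mul(Function('E')(-23), Function('c')(6)) = Mul(0, Mul(Rational(1, 2), Pow(6, -1), Add(-6, 6))) = Mul(0, Mul(Rational(1, 2), Rational(1, 6), 0)) = Mul(0, 0) = 0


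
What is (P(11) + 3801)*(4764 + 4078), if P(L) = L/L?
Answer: 33617284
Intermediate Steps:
P(L) = 1
(P(11) + 3801)*(4764 + 4078) = (1 + 3801)*(4764 + 4078) = 3802*8842 = 33617284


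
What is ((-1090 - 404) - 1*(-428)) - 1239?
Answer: -2305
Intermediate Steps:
((-1090 - 404) - 1*(-428)) - 1239 = (-1494 + 428) - 1239 = -1066 - 1239 = -2305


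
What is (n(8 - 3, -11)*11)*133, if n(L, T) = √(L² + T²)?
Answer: 1463*√146 ≈ 17678.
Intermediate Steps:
(n(8 - 3, -11)*11)*133 = (√((8 - 3)² + (-11)²)*11)*133 = (√(5² + 121)*11)*133 = (√(25 + 121)*11)*133 = (√146*11)*133 = (11*√146)*133 = 1463*√146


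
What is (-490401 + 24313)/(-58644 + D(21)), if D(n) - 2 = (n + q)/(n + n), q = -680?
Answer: 19575696/2463623 ≈ 7.9459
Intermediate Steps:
D(n) = 2 + (-680 + n)/(2*n) (D(n) = 2 + (n - 680)/(n + n) = 2 + (-680 + n)/((2*n)) = 2 + (-680 + n)*(1/(2*n)) = 2 + (-680 + n)/(2*n))
(-490401 + 24313)/(-58644 + D(21)) = (-490401 + 24313)/(-58644 + (5/2 - 340/21)) = -466088/(-58644 + (5/2 - 340*1/21)) = -466088/(-58644 + (5/2 - 340/21)) = -466088/(-58644 - 575/42) = -466088/(-2463623/42) = -466088*(-42/2463623) = 19575696/2463623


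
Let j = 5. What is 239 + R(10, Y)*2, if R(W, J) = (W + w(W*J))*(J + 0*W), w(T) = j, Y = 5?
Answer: 389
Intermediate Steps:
w(T) = 5
R(W, J) = J*(5 + W) (R(W, J) = (W + 5)*(J + 0*W) = (5 + W)*(J + 0) = (5 + W)*J = J*(5 + W))
239 + R(10, Y)*2 = 239 + (5*(5 + 10))*2 = 239 + (5*15)*2 = 239 + 75*2 = 239 + 150 = 389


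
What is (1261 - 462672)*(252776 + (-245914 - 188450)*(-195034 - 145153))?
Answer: -68180506620248884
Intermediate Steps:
(1261 - 462672)*(252776 + (-245914 - 188450)*(-195034 - 145153)) = -461411*(252776 - 434364*(-340187)) = -461411*(252776 + 147764986068) = -461411*147765238844 = -68180506620248884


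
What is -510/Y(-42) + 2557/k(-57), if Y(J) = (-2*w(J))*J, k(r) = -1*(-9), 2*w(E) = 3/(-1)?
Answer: 18154/63 ≈ 288.16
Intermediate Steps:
w(E) = -3/2 (w(E) = (3/(-1))/2 = (3*(-1))/2 = (1/2)*(-3) = -3/2)
k(r) = 9
Y(J) = 3*J (Y(J) = (-2*(-3/2))*J = 3*J)
-510/Y(-42) + 2557/k(-57) = -510/(3*(-42)) + 2557/9 = -510/(-126) + 2557*(1/9) = -510*(-1/126) + 2557/9 = 85/21 + 2557/9 = 18154/63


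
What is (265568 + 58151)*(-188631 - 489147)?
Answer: -219409616382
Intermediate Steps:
(265568 + 58151)*(-188631 - 489147) = 323719*(-677778) = -219409616382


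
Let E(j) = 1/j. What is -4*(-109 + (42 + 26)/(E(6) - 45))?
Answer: 118916/269 ≈ 442.07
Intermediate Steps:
-4*(-109 + (42 + 26)/(E(6) - 45)) = -4*(-109 + (42 + 26)/(1/6 - 45)) = -4*(-109 + 68/(⅙ - 45)) = -4*(-109 + 68/(-269/6)) = -4*(-109 + 68*(-6/269)) = -4*(-109 - 408/269) = -4*(-29729/269) = 118916/269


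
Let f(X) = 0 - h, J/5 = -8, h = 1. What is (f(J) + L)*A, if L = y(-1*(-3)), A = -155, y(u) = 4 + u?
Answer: -930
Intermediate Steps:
J = -40 (J = 5*(-8) = -40)
f(X) = -1 (f(X) = 0 - 1*1 = 0 - 1 = -1)
L = 7 (L = 4 - 1*(-3) = 4 + 3 = 7)
(f(J) + L)*A = (-1 + 7)*(-155) = 6*(-155) = -930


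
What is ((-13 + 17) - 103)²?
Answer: 9801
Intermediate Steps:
((-13 + 17) - 103)² = (4 - 103)² = (-99)² = 9801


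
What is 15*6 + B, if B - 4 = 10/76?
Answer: 3577/38 ≈ 94.132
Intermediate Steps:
B = 157/38 (B = 4 + 10/76 = 4 + 10*(1/76) = 4 + 5/38 = 157/38 ≈ 4.1316)
15*6 + B = 15*6 + 157/38 = 90 + 157/38 = 3577/38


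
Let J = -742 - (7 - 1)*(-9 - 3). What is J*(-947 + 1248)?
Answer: -201670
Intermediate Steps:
J = -670 (J = -742 - 6*(-12) = -742 - 1*(-72) = -742 + 72 = -670)
J*(-947 + 1248) = -670*(-947 + 1248) = -670*301 = -201670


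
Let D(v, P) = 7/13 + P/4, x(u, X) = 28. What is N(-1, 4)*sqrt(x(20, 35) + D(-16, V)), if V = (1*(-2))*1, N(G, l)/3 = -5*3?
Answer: -1215*sqrt(26)/26 ≈ -238.28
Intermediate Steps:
N(G, l) = -45 (N(G, l) = 3*(-5*3) = 3*(-15) = -45)
V = -2 (V = -2*1 = -2)
D(v, P) = 7/13 + P/4 (D(v, P) = 7*(1/13) + P*(1/4) = 7/13 + P/4)
N(-1, 4)*sqrt(x(20, 35) + D(-16, V)) = -45*sqrt(28 + (7/13 + (1/4)*(-2))) = -45*sqrt(28 + (7/13 - 1/2)) = -45*sqrt(28 + 1/26) = -1215*sqrt(26)/26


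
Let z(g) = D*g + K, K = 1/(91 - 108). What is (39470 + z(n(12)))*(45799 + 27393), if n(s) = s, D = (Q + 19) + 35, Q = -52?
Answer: 49140889224/17 ≈ 2.8906e+9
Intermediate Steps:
K = -1/17 (K = 1/(-17) = -1/17 ≈ -0.058824)
D = 2 (D = (-52 + 19) + 35 = -33 + 35 = 2)
z(g) = -1/17 + 2*g (z(g) = 2*g - 1/17 = -1/17 + 2*g)
(39470 + z(n(12)))*(45799 + 27393) = (39470 + (-1/17 + 2*12))*(45799 + 27393) = (39470 + (-1/17 + 24))*73192 = (39470 + 407/17)*73192 = (671397/17)*73192 = 49140889224/17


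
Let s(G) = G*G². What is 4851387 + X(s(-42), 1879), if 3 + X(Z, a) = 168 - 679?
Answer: 4850873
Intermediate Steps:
s(G) = G³
X(Z, a) = -514 (X(Z, a) = -3 + (168 - 679) = -3 - 511 = -514)
4851387 + X(s(-42), 1879) = 4851387 - 514 = 4850873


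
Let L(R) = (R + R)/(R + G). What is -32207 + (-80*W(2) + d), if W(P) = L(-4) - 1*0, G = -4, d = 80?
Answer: -32207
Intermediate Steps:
L(R) = 2*R/(-4 + R) (L(R) = (R + R)/(R - 4) = (2*R)/(-4 + R) = 2*R/(-4 + R))
W(P) = 1 (W(P) = 2*(-4)/(-4 - 4) - 1*0 = 2*(-4)/(-8) + 0 = 2*(-4)*(-⅛) + 0 = 1 + 0 = 1)
-32207 + (-80*W(2) + d) = -32207 + (-80*1 + 80) = -32207 + (-80 + 80) = -32207 + 0 = -32207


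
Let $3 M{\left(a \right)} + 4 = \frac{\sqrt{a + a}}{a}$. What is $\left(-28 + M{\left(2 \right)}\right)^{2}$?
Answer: $841$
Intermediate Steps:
$M{\left(a \right)} = - \frac{4}{3} + \frac{\sqrt{2}}{3 \sqrt{a}}$ ($M{\left(a \right)} = - \frac{4}{3} + \frac{\sqrt{a + a} \frac{1}{a}}{3} = - \frac{4}{3} + \frac{\sqrt{2 a} \frac{1}{a}}{3} = - \frac{4}{3} + \frac{\sqrt{2} \sqrt{a} \frac{1}{a}}{3} = - \frac{4}{3} + \frac{\sqrt{2} \frac{1}{\sqrt{a}}}{3} = - \frac{4}{3} + \frac{\sqrt{2}}{3 \sqrt{a}}$)
$\left(-28 + M{\left(2 \right)}\right)^{2} = \left(-28 - \left(\frac{4}{3} - \frac{\sqrt{2}}{3 \sqrt{2}}\right)\right)^{2} = \left(-28 - \left(\frac{4}{3} - \frac{\sqrt{2} \frac{\sqrt{2}}{2}}{3}\right)\right)^{2} = \left(-28 + \left(- \frac{4}{3} + \frac{1}{3}\right)\right)^{2} = \left(-28 - 1\right)^{2} = \left(-29\right)^{2} = 841$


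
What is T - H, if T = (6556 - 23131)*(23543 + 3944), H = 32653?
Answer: -455629678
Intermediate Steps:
T = -455597025 (T = -16575*27487 = -455597025)
T - H = -455597025 - 1*32653 = -455597025 - 32653 = -455629678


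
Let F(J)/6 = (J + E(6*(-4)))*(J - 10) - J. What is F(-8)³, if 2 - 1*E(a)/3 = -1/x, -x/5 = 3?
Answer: 2911954752/125 ≈ 2.3296e+7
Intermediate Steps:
x = -15 (x = -5*3 = -15)
E(a) = 29/5 (E(a) = 6 - (-3)/(-15) = 6 - (-3)*(-1)/15 = 6 - 3*1/15 = 6 - ⅕ = 29/5)
F(J) = -6*J + 6*(-10 + J)*(29/5 + J) (F(J) = 6*((J + 29/5)*(J - 10) - J) = 6*((29/5 + J)*(-10 + J) - J) = 6*((-10 + J)*(29/5 + J) - J) = 6*(-J + (-10 + J)*(29/5 + J)) = -6*J + 6*(-10 + J)*(29/5 + J))
F(-8)³ = (-348 + 6*(-8)² - 156/5*(-8))³ = (-348 + 6*64 + 1248/5)³ = (-348 + 384 + 1248/5)³ = (1428/5)³ = 2911954752/125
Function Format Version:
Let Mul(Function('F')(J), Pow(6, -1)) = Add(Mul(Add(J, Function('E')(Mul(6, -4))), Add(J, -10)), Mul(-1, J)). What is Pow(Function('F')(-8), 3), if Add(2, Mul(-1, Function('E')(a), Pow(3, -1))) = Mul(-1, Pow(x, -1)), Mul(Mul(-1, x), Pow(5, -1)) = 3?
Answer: Rational(2911954752, 125) ≈ 2.3296e+7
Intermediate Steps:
x = -15 (x = Mul(-5, 3) = -15)
Function('E')(a) = Rational(29, 5) (Function('E')(a) = Add(6, Mul(-3, Mul(-1, Pow(-15, -1)))) = Add(6, Mul(-3, Mul(-1, Rational(-1, 15)))) = Add(6, Mul(-3, Rational(1, 15))) = Add(6, Rational(-1, 5)) = Rational(29, 5))
Function('F')(J) = Add(Mul(-6, J), Mul(6, Add(-10, J), Add(Rational(29, 5), J))) (Function('F')(J) = Mul(6, Add(Mul(Add(J, Rational(29, 5)), Add(J, -10)), Mul(-1, J))) = Mul(6, Add(Mul(Add(Rational(29, 5), J), Add(-10, J)), Mul(-1, J))) = Mul(6, Add(Mul(Add(-10, J), Add(Rational(29, 5), J)), Mul(-1, J))) = Mul(6, Add(Mul(-1, J), Mul(Add(-10, J), Add(Rational(29, 5), J)))) = Add(Mul(-6, J), Mul(6, Add(-10, J), Add(Rational(29, 5), J))))
Pow(Function('F')(-8), 3) = Pow(Add(-348, Mul(6, Pow(-8, 2)), Mul(Rational(-156, 5), -8)), 3) = Pow(Add(-348, Mul(6, 64), Rational(1248, 5)), 3) = Pow(Add(-348, 384, Rational(1248, 5)), 3) = Pow(Rational(1428, 5), 3) = Rational(2911954752, 125)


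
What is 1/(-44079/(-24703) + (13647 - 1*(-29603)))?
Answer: 3529/152635547 ≈ 2.3120e-5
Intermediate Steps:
1/(-44079/(-24703) + (13647 - 1*(-29603))) = 1/(-44079*(-1/24703) + (13647 + 29603)) = 1/(6297/3529 + 43250) = 1/(152635547/3529) = 3529/152635547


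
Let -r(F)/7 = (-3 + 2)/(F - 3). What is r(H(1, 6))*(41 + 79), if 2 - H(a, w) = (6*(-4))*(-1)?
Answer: -168/5 ≈ -33.600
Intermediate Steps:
H(a, w) = -22 (H(a, w) = 2 - 6*(-4)*(-1) = 2 - (-24)*(-1) = 2 - 1*24 = 2 - 24 = -22)
r(F) = 7/(-3 + F) (r(F) = -7*(-3 + 2)/(F - 3) = -(-7)/(-3 + F) = 7/(-3 + F))
r(H(1, 6))*(41 + 79) = (7/(-3 - 22))*(41 + 79) = (7/(-25))*120 = (7*(-1/25))*120 = -7/25*120 = -168/5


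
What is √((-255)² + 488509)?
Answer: √553534 ≈ 744.00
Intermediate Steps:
√((-255)² + 488509) = √(65025 + 488509) = √553534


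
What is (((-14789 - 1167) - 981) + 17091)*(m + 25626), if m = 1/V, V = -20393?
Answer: 80479016618/20393 ≈ 3.9464e+6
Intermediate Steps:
m = -1/20393 (m = 1/(-20393) = -1/20393 ≈ -4.9036e-5)
(((-14789 - 1167) - 981) + 17091)*(m + 25626) = (((-14789 - 1167) - 981) + 17091)*(-1/20393 + 25626) = ((-15956 - 981) + 17091)*(522591017/20393) = (-16937 + 17091)*(522591017/20393) = 154*(522591017/20393) = 80479016618/20393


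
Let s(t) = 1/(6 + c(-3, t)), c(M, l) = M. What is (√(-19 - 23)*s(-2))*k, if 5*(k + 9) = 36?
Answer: -3*I*√42/5 ≈ -3.8884*I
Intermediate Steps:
k = -9/5 (k = -9 + (⅕)*36 = -9 + 36/5 = -9/5 ≈ -1.8000)
s(t) = ⅓ (s(t) = 1/(6 - 3) = 1/3 = ⅓)
(√(-19 - 23)*s(-2))*k = (√(-19 - 23)*(⅓))*(-9/5) = (√(-42)*(⅓))*(-9/5) = ((I*√42)*(⅓))*(-9/5) = (I*√42/3)*(-9/5) = -3*I*√42/5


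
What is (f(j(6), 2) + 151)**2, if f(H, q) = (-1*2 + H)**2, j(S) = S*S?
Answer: 1708249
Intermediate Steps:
j(S) = S**2
f(H, q) = (-2 + H)**2
(f(j(6), 2) + 151)**2 = ((-2 + 6**2)**2 + 151)**2 = ((-2 + 36)**2 + 151)**2 = (34**2 + 151)**2 = (1156 + 151)**2 = 1307**2 = 1708249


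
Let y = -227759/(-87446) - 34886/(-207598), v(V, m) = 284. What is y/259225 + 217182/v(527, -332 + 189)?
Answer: 2777256631649535444/3631704618047525 ≈ 764.73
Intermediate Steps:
y = 1094194653/394643798 (y = -227759*(-1/87446) - 34886*(-1/207598) = 227759/87446 + 17443/103799 = 1094194653/394643798 ≈ 2.7726)
y/259225 + 217182/v(527, -332 + 189) = (1094194653/394643798)/259225 + 217182/284 = (1094194653/394643798)*(1/259225) + 217182*(1/284) = 1094194653/102301538536550 + 108591/142 = 2777256631649535444/3631704618047525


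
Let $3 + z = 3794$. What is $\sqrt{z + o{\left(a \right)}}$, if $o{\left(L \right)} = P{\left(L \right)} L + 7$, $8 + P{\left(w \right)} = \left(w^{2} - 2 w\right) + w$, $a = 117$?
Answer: $3 \sqrt{176754} \approx 1261.3$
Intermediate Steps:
$z = 3791$ ($z = -3 + 3794 = 3791$)
$P{\left(w \right)} = -8 + w^{2} - w$ ($P{\left(w \right)} = -8 + \left(\left(w^{2} - 2 w\right) + w\right) = -8 + \left(w^{2} - w\right) = -8 + w^{2} - w$)
$o{\left(L \right)} = 7 + L \left(-8 + L^{2} - L\right)$ ($o{\left(L \right)} = \left(-8 + L^{2} - L\right) L + 7 = L \left(-8 + L^{2} - L\right) + 7 = 7 + L \left(-8 + L^{2} - L\right)$)
$\sqrt{z + o{\left(a \right)}} = \sqrt{3791 - \left(-7 + 117 \left(8 + 117 - 117^{2}\right)\right)} = \sqrt{3791 - \left(-7 + 117 \left(8 + 117 - 13689\right)\right)} = \sqrt{3791 - \left(-7 + 117 \left(-13564\right)\right)} = \sqrt{3791 + \left(7 + 1586988\right)} = \sqrt{3791 + 1586995} = \sqrt{1590786} = 3 \sqrt{176754}$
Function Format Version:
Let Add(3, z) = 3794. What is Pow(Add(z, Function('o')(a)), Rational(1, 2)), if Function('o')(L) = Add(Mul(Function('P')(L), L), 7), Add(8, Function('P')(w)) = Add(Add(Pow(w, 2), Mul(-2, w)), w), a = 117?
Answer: Mul(3, Pow(176754, Rational(1, 2))) ≈ 1261.3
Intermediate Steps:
z = 3791 (z = Add(-3, 3794) = 3791)
Function('P')(w) = Add(-8, Pow(w, 2), Mul(-1, w)) (Function('P')(w) = Add(-8, Add(Add(Pow(w, 2), Mul(-2, w)), w)) = Add(-8, Add(Pow(w, 2), Mul(-1, w))) = Add(-8, Pow(w, 2), Mul(-1, w)))
Function('o')(L) = Add(7, Mul(L, Add(-8, Pow(L, 2), Mul(-1, L)))) (Function('o')(L) = Add(Mul(Add(-8, Pow(L, 2), Mul(-1, L)), L), 7) = Add(Mul(L, Add(-8, Pow(L, 2), Mul(-1, L))), 7) = Add(7, Mul(L, Add(-8, Pow(L, 2), Mul(-1, L)))))
Pow(Add(z, Function('o')(a)), Rational(1, 2)) = Pow(Add(3791, Add(7, Mul(-1, 117, Add(8, 117, Mul(-1, Pow(117, 2)))))), Rational(1, 2)) = Pow(Add(3791, Add(7, Mul(-1, 117, Add(8, 117, Mul(-1, 13689))))), Rational(1, 2)) = Pow(Add(3791, Add(7, Mul(-1, 117, Add(8, 117, -13689)))), Rational(1, 2)) = Pow(Add(3791, Add(7, Mul(-1, 117, -13564))), Rational(1, 2)) = Pow(Add(3791, Add(7, 1586988)), Rational(1, 2)) = Pow(Add(3791, 1586995), Rational(1, 2)) = Pow(1590786, Rational(1, 2)) = Mul(3, Pow(176754, Rational(1, 2)))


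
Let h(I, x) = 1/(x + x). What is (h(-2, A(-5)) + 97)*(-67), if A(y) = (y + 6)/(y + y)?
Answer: -6164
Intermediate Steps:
A(y) = (6 + y)/(2*y) (A(y) = (6 + y)/((2*y)) = (6 + y)*(1/(2*y)) = (6 + y)/(2*y))
h(I, x) = 1/(2*x)
(h(-2, A(-5)) + 97)*(-67) = (1/(2*(((½)*(6 - 5)/(-5)))) + 97)*(-67) = (1/(2*(((½)*(-⅕)*1))) + 97)*(-67) = (1/(2*(-⅒)) + 97)*(-67) = ((½)*(-10) + 97)*(-67) = (-5 + 97)*(-67) = 92*(-67) = -6164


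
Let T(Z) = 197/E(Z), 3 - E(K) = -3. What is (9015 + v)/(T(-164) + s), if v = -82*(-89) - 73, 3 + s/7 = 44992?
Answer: 19488/377947 ≈ 0.051563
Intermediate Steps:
s = 314923 (s = -21 + 7*44992 = -21 + 314944 = 314923)
E(K) = 6 (E(K) = 3 - 1*(-3) = 3 + 3 = 6)
T(Z) = 197/6
v = 7225 (v = 7298 - 73 = 7225)
(9015 + v)/(T(-164) + s) = (9015 + 7225)/(197/6 + 314923) = 16240/(1889735/6) = 16240*(6/1889735) = 19488/377947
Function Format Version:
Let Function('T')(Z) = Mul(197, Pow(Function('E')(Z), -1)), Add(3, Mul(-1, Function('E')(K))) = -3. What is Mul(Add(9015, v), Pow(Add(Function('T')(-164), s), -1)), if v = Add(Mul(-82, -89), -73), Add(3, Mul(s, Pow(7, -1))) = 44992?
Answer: Rational(19488, 377947) ≈ 0.051563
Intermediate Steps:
s = 314923 (s = Add(-21, Mul(7, 44992)) = Add(-21, 314944) = 314923)
Function('E')(K) = 6 (Function('E')(K) = Add(3, Mul(-1, -3)) = Add(3, 3) = 6)
Function('T')(Z) = Rational(197, 6) (Function('T')(Z) = Mul(197, Pow(6, -1)) = Mul(197, Rational(1, 6)) = Rational(197, 6))
v = 7225 (v = Add(7298, -73) = 7225)
Mul(Add(9015, v), Pow(Add(Function('T')(-164), s), -1)) = Mul(Add(9015, 7225), Pow(Add(Rational(197, 6), 314923), -1)) = Mul(16240, Pow(Rational(1889735, 6), -1)) = Mul(16240, Rational(6, 1889735)) = Rational(19488, 377947)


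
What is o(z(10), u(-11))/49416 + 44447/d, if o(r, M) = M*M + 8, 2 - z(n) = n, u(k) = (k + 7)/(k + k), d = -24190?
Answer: -5536250719/3013336205 ≈ -1.8372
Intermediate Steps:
u(k) = (7 + k)/(2*k) (u(k) = (7 + k)/((2*k)) = (7 + k)*(1/(2*k)) = (7 + k)/(2*k))
z(n) = 2 - n
o(r, M) = 8 + M² (o(r, M) = M² + 8 = 8 + M²)
o(z(10), u(-11))/49416 + 44447/d = (8 + ((½)*(7 - 11)/(-11))²)/49416 + 44447/(-24190) = (8 + ((½)*(-1/11)*(-4))²)*(1/49416) + 44447*(-1/24190) = (8 + (2/11)²)*(1/49416) - 44447/24190 = (8 + 4/121)*(1/49416) - 44447/24190 = (972/121)*(1/49416) - 44447/24190 = 81/498278 - 44447/24190 = -5536250719/3013336205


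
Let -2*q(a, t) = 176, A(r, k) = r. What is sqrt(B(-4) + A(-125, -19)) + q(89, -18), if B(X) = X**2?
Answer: -88 + I*sqrt(109) ≈ -88.0 + 10.44*I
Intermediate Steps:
q(a, t) = -88 (q(a, t) = -1/2*176 = -88)
sqrt(B(-4) + A(-125, -19)) + q(89, -18) = sqrt((-4)**2 - 125) - 88 = sqrt(16 - 125) - 88 = sqrt(-109) - 88 = I*sqrt(109) - 88 = -88 + I*sqrt(109)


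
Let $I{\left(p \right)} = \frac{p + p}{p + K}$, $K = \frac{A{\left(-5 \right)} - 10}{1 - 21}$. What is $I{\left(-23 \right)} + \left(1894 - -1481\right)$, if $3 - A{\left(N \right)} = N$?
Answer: $\frac{773335}{229} \approx 3377.0$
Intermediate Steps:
$A{\left(N \right)} = 3 - N$
$K = \frac{1}{10}$ ($K = \frac{\left(3 - -5\right) - 10}{1 - 21} = \frac{\left(3 + 5\right) - 10}{-20} = \left(8 - 10\right) \left(- \frac{1}{20}\right) = \left(-2\right) \left(- \frac{1}{20}\right) = \frac{1}{10} \approx 0.1$)
$I{\left(p \right)} = \frac{2 p}{\frac{1}{10} + p}$ ($I{\left(p \right)} = \frac{p + p}{p + \frac{1}{10}} = \frac{2 p}{\frac{1}{10} + p}$)
$I{\left(-23 \right)} + \left(1894 - -1481\right) = 20 \left(-23\right) \frac{1}{1 + 10 \left(-23\right)} + \left(1894 - -1481\right) = 20 \left(-23\right) \frac{1}{1 - 230} + \left(1894 + 1481\right) = 20 \left(-23\right) \frac{1}{-229} + 3375 = 20 \left(-23\right) \left(- \frac{1}{229}\right) + 3375 = \frac{460}{229} + 3375 = \frac{773335}{229}$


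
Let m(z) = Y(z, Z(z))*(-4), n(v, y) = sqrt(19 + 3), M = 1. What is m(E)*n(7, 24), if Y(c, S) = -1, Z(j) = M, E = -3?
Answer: 4*sqrt(22) ≈ 18.762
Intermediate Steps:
Z(j) = 1
n(v, y) = sqrt(22)
m(z) = 4 (m(z) = -1*(-4) = 4)
m(E)*n(7, 24) = 4*sqrt(22)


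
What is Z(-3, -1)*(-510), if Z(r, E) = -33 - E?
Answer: 16320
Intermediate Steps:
Z(-3, -1)*(-510) = (-33 - 1*(-1))*(-510) = (-33 + 1)*(-510) = -32*(-510) = 16320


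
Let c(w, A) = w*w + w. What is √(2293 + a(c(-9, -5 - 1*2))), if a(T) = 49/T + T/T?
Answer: √330434/12 ≈ 47.903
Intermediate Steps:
c(w, A) = w + w² (c(w, A) = w² + w = w + w²)
a(T) = 1 + 49/T (a(T) = 49/T + 1 = 1 + 49/T)
√(2293 + a(c(-9, -5 - 1*2))) = √(2293 + (49 - 9*(1 - 9))/((-9*(1 - 9)))) = √(2293 + (49 - 9*(-8))/((-9*(-8)))) = √(2293 + (49 + 72)/72) = √(2293 + (1/72)*121) = √(2293 + 121/72) = √(165217/72) = √330434/12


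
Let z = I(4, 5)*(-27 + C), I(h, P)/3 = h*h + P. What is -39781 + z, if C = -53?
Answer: -44821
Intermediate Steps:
I(h, P) = 3*P + 3*h² (I(h, P) = 3*(h*h + P) = 3*(h² + P) = 3*(P + h²) = 3*P + 3*h²)
z = -5040 (z = (3*5 + 3*4²)*(-27 - 53) = (15 + 3*16)*(-80) = (15 + 48)*(-80) = 63*(-80) = -5040)
-39781 + z = -39781 - 5040 = -44821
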